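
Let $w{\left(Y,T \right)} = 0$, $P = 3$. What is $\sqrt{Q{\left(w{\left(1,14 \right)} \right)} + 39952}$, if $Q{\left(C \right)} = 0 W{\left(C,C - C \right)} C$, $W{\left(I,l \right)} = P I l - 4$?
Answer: $4 \sqrt{2497} \approx 199.88$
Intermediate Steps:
$W{\left(I,l \right)} = -4 + 3 I l$ ($W{\left(I,l \right)} = 3 I l - 4 = -4 + 3 I l$)
$Q{\left(C \right)} = 0$ ($Q{\left(C \right)} = 0 \left(-4 + 3 C \left(C - C\right)\right) C = 0 \left(-4 + 3 C 0\right) C = 0 \left(-4 + 0\right) C = 0 \left(-4\right) C = 0 C = 0$)
$\sqrt{Q{\left(w{\left(1,14 \right)} \right)} + 39952} = \sqrt{0 + 39952} = \sqrt{39952} = 4 \sqrt{2497}$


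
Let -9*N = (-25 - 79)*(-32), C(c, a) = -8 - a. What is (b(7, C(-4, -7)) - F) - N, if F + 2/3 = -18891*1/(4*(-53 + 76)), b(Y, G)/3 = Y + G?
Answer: 491651/828 ≈ 593.78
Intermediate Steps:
b(Y, G) = 3*G + 3*Y (b(Y, G) = 3*(Y + G) = 3*(G + Y) = 3*G + 3*Y)
F = -56857/276 (F = -⅔ - 18891*1/(4*(-53 + 76)) = -⅔ - 18891/(23*4) = -⅔ - 18891/92 = -56857/276 ≈ -206.00)
N = -3328/9 (N = -(-25 - 79)*(-32)/9 = -(-104)*(-32)/9 = -⅑*3328 = -3328/9 ≈ -369.78)
(b(7, C(-4, -7)) - F) - N = ((3*(-8 - 1*(-7)) + 3*7) - 1*(-56857/276)) - 1*(-3328/9) = ((3*(-8 + 7) + 21) + 56857/276) + 3328/9 = ((3*(-1) + 21) + 56857/276) + 3328/9 = ((-3 + 21) + 56857/276) + 3328/9 = (18 + 56857/276) + 3328/9 = 61825/276 + 3328/9 = 491651/828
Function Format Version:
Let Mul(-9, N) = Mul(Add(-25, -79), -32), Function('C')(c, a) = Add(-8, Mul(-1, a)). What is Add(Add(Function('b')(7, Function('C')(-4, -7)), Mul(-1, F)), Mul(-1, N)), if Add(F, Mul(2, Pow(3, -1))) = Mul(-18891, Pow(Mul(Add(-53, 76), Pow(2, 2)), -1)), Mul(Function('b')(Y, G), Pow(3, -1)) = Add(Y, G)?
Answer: Rational(491651, 828) ≈ 593.78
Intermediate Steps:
Function('b')(Y, G) = Add(Mul(3, G), Mul(3, Y)) (Function('b')(Y, G) = Mul(3, Add(Y, G)) = Mul(3, Add(G, Y)) = Add(Mul(3, G), Mul(3, Y)))
F = Rational(-56857, 276) (F = Add(Rational(-2, 3), Mul(-18891, Pow(Mul(Add(-53, 76), Pow(2, 2)), -1))) = Add(Rational(-2, 3), Mul(-18891, Pow(Mul(23, 4), -1))) = Add(Rational(-2, 3), Mul(-18891, Pow(92, -1))) = Add(Rational(-2, 3), Mul(-18891, Rational(1, 92))) = Add(Rational(-2, 3), Rational(-18891, 92)) = Rational(-56857, 276) ≈ -206.00)
N = Rational(-3328, 9) (N = Mul(Rational(-1, 9), Mul(Add(-25, -79), -32)) = Mul(Rational(-1, 9), Mul(-104, -32)) = Mul(Rational(-1, 9), 3328) = Rational(-3328, 9) ≈ -369.78)
Add(Add(Function('b')(7, Function('C')(-4, -7)), Mul(-1, F)), Mul(-1, N)) = Add(Add(Add(Mul(3, Add(-8, Mul(-1, -7))), Mul(3, 7)), Mul(-1, Rational(-56857, 276))), Mul(-1, Rational(-3328, 9))) = Add(Add(Add(Mul(3, Add(-8, 7)), 21), Rational(56857, 276)), Rational(3328, 9)) = Add(Add(Add(Mul(3, -1), 21), Rational(56857, 276)), Rational(3328, 9)) = Add(Add(Add(-3, 21), Rational(56857, 276)), Rational(3328, 9)) = Add(Add(18, Rational(56857, 276)), Rational(3328, 9)) = Add(Rational(61825, 276), Rational(3328, 9)) = Rational(491651, 828)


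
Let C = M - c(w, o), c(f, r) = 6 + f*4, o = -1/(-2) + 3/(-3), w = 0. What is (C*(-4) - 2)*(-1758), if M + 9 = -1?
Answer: -108996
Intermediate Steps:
M = -10 (M = -9 - 1 = -10)
o = -1/2 (o = -1*(-1/2) + 3*(-1/3) = 1/2 - 1 = -1/2 ≈ -0.50000)
c(f, r) = 6 + 4*f
C = -16 (C = -10 - (6 + 4*0) = -10 - (6 + 0) = -10 - 1*6 = -10 - 6 = -16)
(C*(-4) - 2)*(-1758) = (-16*(-4) - 2)*(-1758) = (64 - 2)*(-1758) = 62*(-1758) = -108996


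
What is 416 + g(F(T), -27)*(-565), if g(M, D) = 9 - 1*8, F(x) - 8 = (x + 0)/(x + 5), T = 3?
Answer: -149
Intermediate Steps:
F(x) = 8 + x/(5 + x) (F(x) = 8 + (x + 0)/(x + 5) = 8 + x/(5 + x))
g(M, D) = 1 (g(M, D) = 9 - 8 = 1)
416 + g(F(T), -27)*(-565) = 416 + 1*(-565) = 416 - 565 = -149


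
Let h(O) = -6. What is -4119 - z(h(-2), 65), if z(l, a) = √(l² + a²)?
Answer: -4119 - √4261 ≈ -4184.3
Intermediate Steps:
z(l, a) = √(a² + l²)
-4119 - z(h(-2), 65) = -4119 - √(65² + (-6)²) = -4119 - √(4225 + 36) = -4119 - √4261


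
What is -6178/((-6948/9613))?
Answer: 29694557/3474 ≈ 8547.7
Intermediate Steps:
-6178/((-6948/9613)) = -6178/((-6948*1/9613)) = -6178/(-6948/9613) = -6178*(-9613/6948) = 29694557/3474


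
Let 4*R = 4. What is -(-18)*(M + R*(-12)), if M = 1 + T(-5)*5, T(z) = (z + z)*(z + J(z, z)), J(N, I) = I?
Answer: 8802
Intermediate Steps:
R = 1 (R = (¼)*4 = 1)
T(z) = 4*z² (T(z) = (z + z)*(z + z) = (2*z)*(2*z) = 4*z²)
M = 501 (M = 1 + (4*(-5)²)*5 = 1 + (4*25)*5 = 1 + 100*5 = 1 + 500 = 501)
-(-18)*(M + R*(-12)) = -(-18)*(501 + 1*(-12)) = -(-18)*(501 - 12) = -(-18)*489 = -1*(-8802) = 8802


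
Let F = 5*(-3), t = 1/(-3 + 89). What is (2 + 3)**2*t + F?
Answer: -1265/86 ≈ -14.709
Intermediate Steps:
t = 1/86 ≈ 0.011628
F = -15
(2 + 3)**2*t + F = (2 + 3)**2*(1/86) - 15 = 5**2*(1/86) - 15 = 25*(1/86) - 15 = 25/86 - 15 = -1265/86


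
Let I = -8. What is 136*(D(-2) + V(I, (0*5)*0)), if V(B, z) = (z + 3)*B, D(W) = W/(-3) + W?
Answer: -10336/3 ≈ -3445.3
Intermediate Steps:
D(W) = 2*W/3 (D(W) = -W/3 + W = 2*W/3)
V(B, z) = B*(3 + z) (V(B, z) = (3 + z)*B = B*(3 + z))
136*(D(-2) + V(I, (0*5)*0)) = 136*((2/3)*(-2) - 8*(3 + (0*5)*0)) = 136*(-4/3 - 8*(3 + 0*0)) = 136*(-4/3 - 8*(3 + 0)) = 136*(-4/3 - 8*3) = 136*(-4/3 - 24) = 136*(-76/3) = -10336/3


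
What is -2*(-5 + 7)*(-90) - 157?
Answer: 203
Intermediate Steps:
-2*(-5 + 7)*(-90) - 157 = -2*2*(-90) - 157 = -4*(-90) - 157 = 360 - 157 = 203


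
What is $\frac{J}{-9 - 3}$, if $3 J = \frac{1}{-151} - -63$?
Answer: $- \frac{2378}{1359} \approx -1.7498$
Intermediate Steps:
$J = \frac{9512}{453}$ ($J = \frac{\frac{1}{-151} - -63}{3} = \frac{- \frac{1}{151} + 63}{3} = \frac{1}{3} \cdot \frac{9512}{151} = \frac{9512}{453} \approx 20.998$)
$\frac{J}{-9 - 3} = \frac{1}{-9 - 3} \cdot \frac{9512}{453} = \frac{1}{-12} \cdot \frac{9512}{453} = \left(- \frac{1}{12}\right) \frac{9512}{453} = - \frac{2378}{1359}$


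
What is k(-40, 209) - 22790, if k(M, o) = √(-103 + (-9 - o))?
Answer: -22790 + I*√321 ≈ -22790.0 + 17.916*I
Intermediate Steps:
k(M, o) = √(-112 - o)
k(-40, 209) - 22790 = √(-112 - 1*209) - 22790 = √(-112 - 209) - 22790 = √(-321) - 22790 = I*√321 - 22790 = -22790 + I*√321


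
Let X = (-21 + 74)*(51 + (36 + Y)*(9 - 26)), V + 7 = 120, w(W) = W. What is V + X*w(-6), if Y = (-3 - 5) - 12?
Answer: 70391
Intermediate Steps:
Y = -20 (Y = -8 - 12 = -20)
V = 113 (V = -7 + 120 = 113)
X = -11713 (X = (-21 + 74)*(51 + (36 - 20)*(9 - 26)) = 53*(51 + 16*(-17)) = 53*(51 - 272) = 53*(-221) = -11713)
V + X*w(-6) = 113 - 11713*(-6) = 113 + 70278 = 70391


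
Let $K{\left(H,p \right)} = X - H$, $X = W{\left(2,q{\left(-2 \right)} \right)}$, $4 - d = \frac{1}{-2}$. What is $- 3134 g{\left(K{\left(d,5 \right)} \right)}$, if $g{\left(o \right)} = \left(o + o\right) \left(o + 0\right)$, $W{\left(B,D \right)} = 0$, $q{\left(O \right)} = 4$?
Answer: $-126927$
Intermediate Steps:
$d = \frac{9}{2}$ ($d = 4 - \frac{1}{-2} = 4 - - \frac{1}{2} = 4 + \frac{1}{2} = \frac{9}{2} \approx 4.5$)
$X = 0$
$K{\left(H,p \right)} = - H$ ($K{\left(H,p \right)} = 0 - H = - H$)
$g{\left(o \right)} = 2 o^{2}$ ($g{\left(o \right)} = 2 o o = 2 o^{2}$)
$- 3134 g{\left(K{\left(d,5 \right)} \right)} = - 3134 \cdot 2 \left(\left(-1\right) \frac{9}{2}\right)^{2} = - 3134 \cdot 2 \left(- \frac{9}{2}\right)^{2} = - 3134 \cdot 2 \cdot \frac{81}{4} = \left(-3134\right) \frac{81}{2} = -126927$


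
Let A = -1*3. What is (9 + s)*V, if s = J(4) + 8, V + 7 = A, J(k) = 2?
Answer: -190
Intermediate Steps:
A = -3
V = -10 (V = -7 - 3 = -10)
s = 10 (s = 2 + 8 = 10)
(9 + s)*V = (9 + 10)*(-10) = 19*(-10) = -190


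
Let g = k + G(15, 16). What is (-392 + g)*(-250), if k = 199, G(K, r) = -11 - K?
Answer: 54750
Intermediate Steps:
g = 173 (g = 199 + (-11 - 1*15) = 199 + (-11 - 15) = 199 - 26 = 173)
(-392 + g)*(-250) = (-392 + 173)*(-250) = -219*(-250) = 54750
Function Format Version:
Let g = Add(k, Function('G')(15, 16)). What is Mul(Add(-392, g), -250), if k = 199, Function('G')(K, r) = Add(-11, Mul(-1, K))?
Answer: 54750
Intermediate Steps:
g = 173 (g = Add(199, Add(-11, Mul(-1, 15))) = Add(199, Add(-11, -15)) = Add(199, -26) = 173)
Mul(Add(-392, g), -250) = Mul(Add(-392, 173), -250) = Mul(-219, -250) = 54750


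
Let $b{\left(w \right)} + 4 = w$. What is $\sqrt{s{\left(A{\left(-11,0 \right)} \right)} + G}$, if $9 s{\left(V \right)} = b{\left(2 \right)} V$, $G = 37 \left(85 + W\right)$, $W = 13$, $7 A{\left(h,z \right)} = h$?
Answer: $\frac{2 \sqrt{399805}}{21} \approx 60.219$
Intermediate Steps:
$A{\left(h,z \right)} = \frac{h}{7}$
$b{\left(w \right)} = -4 + w$
$G = 3626$ ($G = 37 \left(85 + 13\right) = 37 \cdot 98 = 3626$)
$s{\left(V \right)} = - \frac{2 V}{9}$ ($s{\left(V \right)} = \frac{\left(-4 + 2\right) V}{9} = \frac{\left(-2\right) V}{9} = - \frac{2 V}{9}$)
$\sqrt{s{\left(A{\left(-11,0 \right)} \right)} + G} = \sqrt{- \frac{2 \cdot \frac{1}{7} \left(-11\right)}{9} + 3626} = \sqrt{\left(- \frac{2}{9}\right) \left(- \frac{11}{7}\right) + 3626} = \sqrt{\frac{22}{63} + 3626} = \sqrt{\frac{228460}{63}} = \frac{2 \sqrt{399805}}{21}$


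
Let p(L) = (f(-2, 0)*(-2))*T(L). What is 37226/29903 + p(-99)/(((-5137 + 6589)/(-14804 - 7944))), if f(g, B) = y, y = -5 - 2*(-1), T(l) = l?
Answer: 278314544/29903 ≈ 9307.3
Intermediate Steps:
y = -3 (y = -5 + 2 = -3)
f(g, B) = -3
p(L) = 6*L (p(L) = (-3*(-2))*L = 6*L)
37226/29903 + p(-99)/(((-5137 + 6589)/(-14804 - 7944))) = 37226/29903 + (6*(-99))/(((-5137 + 6589)/(-14804 - 7944))) = 37226*(1/29903) - 594/(1452/(-22748)) = 37226/29903 - 594/(1452*(-1/22748)) = 37226/29903 - 594/(-3/47) = 37226/29903 - 594*(-47/3) = 37226/29903 + 9306 = 278314544/29903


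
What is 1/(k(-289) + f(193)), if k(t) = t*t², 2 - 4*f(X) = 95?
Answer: -4/96550369 ≈ -4.1429e-8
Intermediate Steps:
f(X) = -93/4 (f(X) = ½ - ¼*95 = ½ - 95/4 = -93/4)
k(t) = t³
1/(k(-289) + f(193)) = 1/((-289)³ - 93/4) = 1/(-24137569 - 93/4) = 1/(-96550369/4) = -4/96550369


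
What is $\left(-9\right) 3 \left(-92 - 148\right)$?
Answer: $6480$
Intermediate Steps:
$\left(-9\right) 3 \left(-92 - 148\right) = \left(-27\right) \left(-240\right) = 6480$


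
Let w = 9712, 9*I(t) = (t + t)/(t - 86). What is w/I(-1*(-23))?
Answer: -2753352/23 ≈ -1.1971e+5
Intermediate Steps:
I(t) = 2*t/(9*(-86 + t)) (I(t) = ((t + t)/(t - 86))/9 = ((2*t)/(-86 + t))/9 = (2*t/(-86 + t))/9 = 2*t/(9*(-86 + t)))
w/I(-1*(-23)) = 9712/((2*(-1*(-23))/(9*(-86 - 1*(-23))))) = 9712/(((2/9)*23/(-86 + 23))) = 9712/(((2/9)*23/(-63))) = 9712/(((2/9)*23*(-1/63))) = 9712/(-46/567) = 9712*(-567/46) = -2753352/23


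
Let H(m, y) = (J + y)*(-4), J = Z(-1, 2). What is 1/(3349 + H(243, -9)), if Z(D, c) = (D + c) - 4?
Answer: 1/3397 ≈ 0.00029438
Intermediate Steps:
Z(D, c) = -4 + D + c
J = -3 (J = -4 - 1 + 2 = -3)
H(m, y) = 12 - 4*y (H(m, y) = (-3 + y)*(-4) = 12 - 4*y)
1/(3349 + H(243, -9)) = 1/(3349 + (12 - 4*(-9))) = 1/(3349 + (12 + 36)) = 1/(3349 + 48) = 1/3397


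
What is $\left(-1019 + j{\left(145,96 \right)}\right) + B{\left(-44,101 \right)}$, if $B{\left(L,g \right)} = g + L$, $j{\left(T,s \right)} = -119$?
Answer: $-1081$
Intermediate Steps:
$B{\left(L,g \right)} = L + g$
$\left(-1019 + j{\left(145,96 \right)}\right) + B{\left(-44,101 \right)} = \left(-1019 - 119\right) + \left(-44 + 101\right) = -1138 + 57 = -1081$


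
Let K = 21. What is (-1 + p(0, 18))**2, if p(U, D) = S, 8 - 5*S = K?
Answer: 324/25 ≈ 12.960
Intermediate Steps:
S = -13/5 (S = 8/5 - 1/5*21 = 8/5 - 21/5 = -13/5 ≈ -2.6000)
p(U, D) = -13/5
(-1 + p(0, 18))**2 = (-1 - 13/5)**2 = (-18/5)**2 = 324/25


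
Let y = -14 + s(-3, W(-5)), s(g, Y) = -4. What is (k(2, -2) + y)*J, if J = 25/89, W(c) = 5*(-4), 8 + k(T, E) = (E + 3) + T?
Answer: -575/89 ≈ -6.4607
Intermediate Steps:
k(T, E) = -5 + E + T (k(T, E) = -8 + ((E + 3) + T) = -8 + ((3 + E) + T) = -8 + (3 + E + T) = -5 + E + T)
W(c) = -20
J = 25/89 (J = 25*(1/89) = 25/89 ≈ 0.28090)
y = -18 (y = -14 - 4 = -18)
(k(2, -2) + y)*J = ((-5 - 2 + 2) - 18)*(25/89) = (-5 - 18)*(25/89) = -23*25/89 = -575/89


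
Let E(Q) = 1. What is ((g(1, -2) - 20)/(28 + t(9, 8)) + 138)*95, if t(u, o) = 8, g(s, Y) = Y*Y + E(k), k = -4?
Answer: 156845/12 ≈ 13070.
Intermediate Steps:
g(s, Y) = 1 + Y² (g(s, Y) = Y*Y + 1 = Y² + 1 = 1 + Y²)
((g(1, -2) - 20)/(28 + t(9, 8)) + 138)*95 = (((1 + (-2)²) - 20)/(28 + 8) + 138)*95 = (((1 + 4) - 20)/36 + 138)*95 = ((5 - 20)*(1/36) + 138)*95 = (-15*1/36 + 138)*95 = (-5/12 + 138)*95 = (1651/12)*95 = 156845/12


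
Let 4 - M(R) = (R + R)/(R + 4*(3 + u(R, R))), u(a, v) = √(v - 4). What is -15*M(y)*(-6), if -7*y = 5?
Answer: 3648420/9937 - 3600*I*√231/9937 ≈ 367.16 - 5.5062*I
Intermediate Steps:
y = -5/7 (y = -⅐*5 = -5/7 ≈ -0.71429)
u(a, v) = √(-4 + v)
M(R) = 4 - 2*R/(12 + R + 4*√(-4 + R)) (M(R) = 4 - (R + R)/(R + 4*(3 + √(-4 + R))) = 4 - 2*R/(R + (12 + 4*√(-4 + R))) = 4 - 2*R/(12 + R + 4*√(-4 + R)))
-15*M(y)*(-6) = -30*(24 - 5/7 + 8*√(-4 - 5/7))/(12 - 5/7 + 4*√(-4 - 5/7))*(-6) = -30*(24 - 5/7 + 8*√(-33/7))/(12 - 5/7 + 4*√(-33/7))*(-6) = -30*(24 - 5/7 + 8*(I*√231/7))/(12 - 5/7 + 4*(I*√231/7))*(-6) = -30*(24 - 5/7 + 8*I*√231/7)/(12 - 5/7 + 4*I*√231/7)*(-6) = -30*(163/7 + 8*I*√231/7)/(79/7 + 4*I*√231/7)*(-6) = 180*(163/7 + 8*I*√231/7)/(79/7 + 4*I*√231/7)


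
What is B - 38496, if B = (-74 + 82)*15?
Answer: -38376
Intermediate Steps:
B = 120 (B = 8*15 = 120)
B - 38496 = 120 - 38496 = -38376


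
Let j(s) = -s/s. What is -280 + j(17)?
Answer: -281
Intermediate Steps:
j(s) = -1 (j(s) = -1*1 = -1)
-280 + j(17) = -280 - 1 = -281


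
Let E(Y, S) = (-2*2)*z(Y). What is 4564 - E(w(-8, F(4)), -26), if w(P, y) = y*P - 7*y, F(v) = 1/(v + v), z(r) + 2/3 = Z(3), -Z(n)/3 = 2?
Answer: 13612/3 ≈ 4537.3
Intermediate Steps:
Z(n) = -6 (Z(n) = -3*2 = -6)
z(r) = -20/3 (z(r) = -⅔ - 6 = -20/3)
F(v) = 1/(2*v)
w(P, y) = -7*y + P*y (w(P, y) = P*y - 7*y = -7*y + P*y)
E(Y, S) = 80/3 (E(Y, S) = -2*2*(-20/3) = -4*(-20/3) = 80/3)
4564 - E(w(-8, F(4)), -26) = 4564 - 1*80/3 = 4564 - 80/3 = 13612/3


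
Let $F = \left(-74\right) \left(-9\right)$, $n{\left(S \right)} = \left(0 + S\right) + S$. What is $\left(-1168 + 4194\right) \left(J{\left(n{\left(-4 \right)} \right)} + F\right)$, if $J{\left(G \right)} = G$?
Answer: $1991108$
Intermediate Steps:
$n{\left(S \right)} = 2 S$ ($n{\left(S \right)} = S + S = 2 S$)
$F = 666$
$\left(-1168 + 4194\right) \left(J{\left(n{\left(-4 \right)} \right)} + F\right) = \left(-1168 + 4194\right) \left(2 \left(-4\right) + 666\right) = 3026 \left(-8 + 666\right) = 3026 \cdot 658 = 1991108$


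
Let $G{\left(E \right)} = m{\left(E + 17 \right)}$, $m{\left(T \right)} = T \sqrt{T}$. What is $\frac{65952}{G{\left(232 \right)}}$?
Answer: $\frac{7328 \sqrt{249}}{6889} \approx 16.785$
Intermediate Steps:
$m{\left(T \right)} = T^{\frac{3}{2}}$
$G{\left(E \right)} = \left(17 + E\right)^{\frac{3}{2}}$ ($G{\left(E \right)} = \left(E + 17\right)^{\frac{3}{2}} = \left(17 + E\right)^{\frac{3}{2}}$)
$\frac{65952}{G{\left(232 \right)}} = \frac{65952}{\left(17 + 232\right)^{\frac{3}{2}}} = \frac{65952}{249^{\frac{3}{2}}} = \frac{65952}{249 \sqrt{249}} = 65952 \frac{\sqrt{249}}{62001} = \frac{7328 \sqrt{249}}{6889}$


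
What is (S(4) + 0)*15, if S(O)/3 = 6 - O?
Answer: 90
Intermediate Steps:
S(O) = 18 - 3*O (S(O) = 3*(6 - O) = 18 - 3*O)
(S(4) + 0)*15 = ((18 - 3*4) + 0)*15 = ((18 - 12) + 0)*15 = (6 + 0)*15 = 6*15 = 90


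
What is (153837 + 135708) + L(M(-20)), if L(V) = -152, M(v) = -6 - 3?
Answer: 289393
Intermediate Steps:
M(v) = -9
(153837 + 135708) + L(M(-20)) = (153837 + 135708) - 152 = 289545 - 152 = 289393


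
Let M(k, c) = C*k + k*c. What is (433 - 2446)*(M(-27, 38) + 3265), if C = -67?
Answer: -8148624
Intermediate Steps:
M(k, c) = -67*k + c*k (M(k, c) = -67*k + k*c = -67*k + c*k)
(433 - 2446)*(M(-27, 38) + 3265) = (433 - 2446)*(-27*(-67 + 38) + 3265) = -2013*(-27*(-29) + 3265) = -2013*(783 + 3265) = -2013*4048 = -8148624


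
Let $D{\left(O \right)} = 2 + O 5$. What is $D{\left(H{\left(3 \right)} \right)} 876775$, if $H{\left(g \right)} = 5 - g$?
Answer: $10521300$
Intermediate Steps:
$D{\left(O \right)} = 2 + 5 O$
$D{\left(H{\left(3 \right)} \right)} 876775 = \left(2 + 5 \left(5 - 3\right)\right) 876775 = \left(2 + 5 \cdot 2\right) 876775 = \left(2 + 10\right) 876775 = 12 \cdot 876775 = 10521300$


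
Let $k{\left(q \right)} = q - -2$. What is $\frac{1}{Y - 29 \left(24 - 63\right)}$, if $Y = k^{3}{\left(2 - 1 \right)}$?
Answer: $\frac{1}{1158} \approx 0.00086356$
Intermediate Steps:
$k{\left(q \right)} = 2 + q$ ($k{\left(q \right)} = q + 2 = 2 + q$)
$Y = 27$ ($Y = \left(2 + \left(2 - 1\right)\right)^{3} = \left(2 + 1\right)^{3} = 3^{3} = 27$)
$\frac{1}{Y - 29 \left(24 - 63\right)} = \frac{1}{27 - 29 \left(24 - 63\right)} = \frac{1}{27 - -1131} = \frac{1}{27 + 1131} = \frac{1}{1158}$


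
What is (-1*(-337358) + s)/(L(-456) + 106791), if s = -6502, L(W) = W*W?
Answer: 330856/314727 ≈ 1.0512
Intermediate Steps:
L(W) = W²
(-1*(-337358) + s)/(L(-456) + 106791) = (-1*(-337358) - 6502)/((-456)² + 106791) = (337358 - 6502)/(207936 + 106791) = 330856/314727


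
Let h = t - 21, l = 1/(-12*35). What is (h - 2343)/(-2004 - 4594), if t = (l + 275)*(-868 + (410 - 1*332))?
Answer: 9223709/277116 ≈ 33.285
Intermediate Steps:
l = -1/420 (l = 1/(-420) = -1/420 ≈ -0.0023810)
t = -9124421/42 (t = (-1/420 + 275)*(-868 + (410 - 1*332)) = 115499*(-868 + (410 - 332))/420 = 115499*(-868 + 78)/420 = (115499/420)*(-790) = -9124421/42 ≈ -2.1725e+5)
h = -9125303/42 (h = -9124421/42 - 21 = -9125303/42 ≈ -2.1727e+5)
(h - 2343)/(-2004 - 4594) = (-9125303/42 - 2343)/(-2004 - 4594) = -9223709/42/(-6598) = -9223709/42*(-1/6598) = 9223709/277116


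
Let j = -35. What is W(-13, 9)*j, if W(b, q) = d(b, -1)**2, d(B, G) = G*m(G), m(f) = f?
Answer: -35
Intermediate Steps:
d(B, G) = G**2 (d(B, G) = G*G = G**2)
W(b, q) = 1 (W(b, q) = ((-1)**2)**2 = 1**2 = 1)
W(-13, 9)*j = 1*(-35) = -35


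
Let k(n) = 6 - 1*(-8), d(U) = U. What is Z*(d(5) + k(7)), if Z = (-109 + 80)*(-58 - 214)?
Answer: 149872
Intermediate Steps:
k(n) = 14 (k(n) = 6 + 8 = 14)
Z = 7888 (Z = -29*(-272) = 7888)
Z*(d(5) + k(7)) = 7888*(5 + 14) = 7888*19 = 149872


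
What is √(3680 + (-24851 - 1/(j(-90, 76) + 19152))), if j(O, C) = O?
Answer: I*√854743475154/6354 ≈ 145.5*I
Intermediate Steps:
√(3680 + (-24851 - 1/(j(-90, 76) + 19152))) = √(3680 + (-24851 - 1/(-90 + 19152))) = √(3680 + (-24851 - 1/19062)) = √(3680 - 473709763/19062) = √(-403561603/19062) = I*√854743475154/6354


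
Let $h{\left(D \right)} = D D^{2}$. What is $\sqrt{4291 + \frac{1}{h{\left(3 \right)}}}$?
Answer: $\frac{\sqrt{347574}}{9} \approx 65.506$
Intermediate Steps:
$h{\left(D \right)} = D^{3}$
$\sqrt{4291 + \frac{1}{h{\left(3 \right)}}} = \sqrt{4291 + \frac{1}{3^{3}}} = \sqrt{4291 + \frac{1}{27}} = \sqrt{\frac{115858}{27}} = \frac{\sqrt{347574}}{9}$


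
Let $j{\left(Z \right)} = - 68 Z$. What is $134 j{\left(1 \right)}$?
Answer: $-9112$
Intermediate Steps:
$134 j{\left(1 \right)} = 134 \left(\left(-68\right) 1\right) = 134 \left(-68\right) = -9112$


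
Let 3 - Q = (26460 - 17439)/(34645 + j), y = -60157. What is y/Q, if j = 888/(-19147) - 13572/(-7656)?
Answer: -877954065142939/39983185467 ≈ -21958.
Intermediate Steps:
j = 727197/421234 (j = 888*(-1/19147) - 13572*(-1/7656) = -888/19147 + 39/22 = 727197/421234 ≈ 1.7263)
Q = 39983185467/14594379127 (Q = 3 - (26460 - 17439)/(34645 + 727197/421234) = 3 - 9021/14594379127/421234 = 3 - 9021*421234/14594379127 = 3 - 1*3799951914/14594379127 = 3 - 3799951914/14594379127 = 39983185467/14594379127 ≈ 2.7396)
y/Q = -60157/39983185467/14594379127 = -60157*14594379127/39983185467 = -877954065142939/39983185467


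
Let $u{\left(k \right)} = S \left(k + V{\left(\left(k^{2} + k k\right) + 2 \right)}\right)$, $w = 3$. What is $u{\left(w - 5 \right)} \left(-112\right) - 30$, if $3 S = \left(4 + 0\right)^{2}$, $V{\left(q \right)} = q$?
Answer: $- \frac{14426}{3} \approx -4808.7$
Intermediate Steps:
$S = \frac{16}{3}$ ($S = \frac{\left(4 + 0\right)^{2}}{3} = \frac{4^{2}}{3} = \frac{1}{3} \cdot 16 = \frac{16}{3} \approx 5.3333$)
$u{\left(k \right)} = \frac{32}{3} + \frac{16 k}{3} + \frac{32 k^{2}}{3}$ ($u{\left(k \right)} = \frac{16 \left(k + \left(\left(k^{2} + k k\right) + 2\right)\right)}{3} = \frac{16 \left(k + \left(\left(k^{2} + k^{2}\right) + 2\right)\right)}{3} = \frac{16 \left(k + \left(2 k^{2} + 2\right)\right)}{3} = \frac{16 \left(k + \left(2 + 2 k^{2}\right)\right)}{3} = \frac{16 \left(2 + k + 2 k^{2}\right)}{3} = \frac{32}{3} + \frac{16 k}{3} + \frac{32 k^{2}}{3}$)
$u{\left(w - 5 \right)} \left(-112\right) - 30 = \left(\frac{32}{3} + \frac{16 \left(3 - 5\right)}{3} + \frac{32 \left(3 - 5\right)^{2}}{3}\right) \left(-112\right) - 30 = \left(\frac{32}{3} + \frac{16}{3} \left(-2\right) + \frac{32 \left(-2\right)^{2}}{3}\right) \left(-112\right) - 30 = \left(\frac{32}{3} - \frac{32}{3} + \frac{32}{3} \cdot 4\right) \left(-112\right) - 30 = \left(\frac{32}{3} - \frac{32}{3} + \frac{128}{3}\right) \left(-112\right) - 30 = \frac{128}{3} \left(-112\right) - 30 = - \frac{14336}{3} - 30 = - \frac{14426}{3}$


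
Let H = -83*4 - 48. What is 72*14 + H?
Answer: 628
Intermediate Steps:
H = -380 (H = -332 - 48 = -380)
72*14 + H = 72*14 - 380 = 1008 - 380 = 628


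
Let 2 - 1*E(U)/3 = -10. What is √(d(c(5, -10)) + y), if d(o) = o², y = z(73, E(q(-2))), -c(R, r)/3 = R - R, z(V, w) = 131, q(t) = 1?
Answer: √131 ≈ 11.446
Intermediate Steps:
E(U) = 36 (E(U) = 6 - 3*(-10) = 6 + 30 = 36)
c(R, r) = 0 (c(R, r) = -3*(R - R) = -3*0 = 0)
y = 131
√(d(c(5, -10)) + y) = √(0² + 131) = √(0 + 131) = √131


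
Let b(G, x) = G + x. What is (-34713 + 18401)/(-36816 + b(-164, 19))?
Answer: 16312/36961 ≈ 0.44133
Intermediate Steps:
(-34713 + 18401)/(-36816 + b(-164, 19)) = (-34713 + 18401)/(-36816 + (-164 + 19)) = -16312/(-36816 - 145) = -16312/(-36961) = -16312*(-1/36961) = 16312/36961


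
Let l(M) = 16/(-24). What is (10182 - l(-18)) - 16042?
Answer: -17578/3 ≈ -5859.3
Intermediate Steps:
l(M) = -⅔ (l(M) = 16*(-1/24) = -⅔)
(10182 - l(-18)) - 16042 = (10182 - 1*(-⅔)) - 16042 = (10182 + ⅔) - 16042 = 30548/3 - 16042 = -17578/3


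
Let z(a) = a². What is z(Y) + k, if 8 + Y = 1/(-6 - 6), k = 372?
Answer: 62977/144 ≈ 437.34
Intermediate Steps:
Y = -97/12 (Y = -8 + 1/(-6 - 6) = -8 + 1/(-12) = -8 - 1/12 = -97/12 ≈ -8.0833)
z(Y) + k = (-97/12)² + 372 = 9409/144 + 372 = 62977/144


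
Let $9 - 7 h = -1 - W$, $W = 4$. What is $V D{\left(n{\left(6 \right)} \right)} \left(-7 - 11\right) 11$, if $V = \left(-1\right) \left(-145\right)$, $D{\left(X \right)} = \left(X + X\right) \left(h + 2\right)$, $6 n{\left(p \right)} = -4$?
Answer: $153120$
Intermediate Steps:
$h = 2$ ($h = \frac{9}{7} - \frac{-1 - 4}{7} = \frac{9}{7} - - \frac{5}{7} = \frac{9}{7} + \frac{5}{7} = 2$)
$n{\left(p \right)} = - \frac{2}{3}$ ($n{\left(p \right)} = \frac{1}{6} \left(-4\right) = - \frac{2}{3}$)
$D{\left(X \right)} = 8 X$ ($D{\left(X \right)} = \left(X + X\right) \left(2 + 2\right) = 2 X 4 = 8 X$)
$V = 145$
$V D{\left(n{\left(6 \right)} \right)} \left(-7 - 11\right) 11 = 145 \cdot 8 \left(- \frac{2}{3}\right) \left(-7 - 11\right) 11 = 145 \left(- \frac{16 \left(\left(-18\right) 11\right)}{3}\right) = 145 \left(\left(- \frac{16}{3}\right) \left(-198\right)\right) = 145 \cdot 1056 = 153120$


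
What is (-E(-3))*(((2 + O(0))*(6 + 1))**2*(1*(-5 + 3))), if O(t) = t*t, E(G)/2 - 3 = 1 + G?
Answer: 784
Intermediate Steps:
E(G) = 8 + 2*G (E(G) = 6 + 2*(1 + G) = 6 + (2 + 2*G) = 8 + 2*G)
O(t) = t**2
(-E(-3))*(((2 + O(0))*(6 + 1))**2*(1*(-5 + 3))) = (-(8 + 2*(-3)))*(((2 + 0**2)*(6 + 1))**2*(1*(-5 + 3))) = (-(8 - 6))*(((2 + 0)*7)**2*(1*(-2))) = (-1*2)*((2*7)**2*(-2)) = -2*14**2*(-2) = -392*(-2) = -2*(-392) = 784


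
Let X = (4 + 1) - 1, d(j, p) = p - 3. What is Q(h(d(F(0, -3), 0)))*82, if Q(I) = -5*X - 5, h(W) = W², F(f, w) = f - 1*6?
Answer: -2050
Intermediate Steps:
F(f, w) = -6 + f (F(f, w) = f - 6 = -6 + f)
d(j, p) = -3 + p
X = 4 (X = 5 - 1 = 4)
Q(I) = -25 (Q(I) = -5*4 - 5 = -20 - 5 = -25)
Q(h(d(F(0, -3), 0)))*82 = -25*82 = -2050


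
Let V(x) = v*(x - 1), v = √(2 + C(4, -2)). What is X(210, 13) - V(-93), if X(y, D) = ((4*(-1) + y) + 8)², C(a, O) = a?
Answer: 45796 + 94*√6 ≈ 46026.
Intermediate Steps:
v = √6 (v = √(2 + 4) = √6 ≈ 2.4495)
X(y, D) = (4 + y)² (X(y, D) = ((-4 + y) + 8)² = (4 + y)²)
V(x) = √6*(-1 + x) (V(x) = √6*(x - 1) = √6*(-1 + x))
X(210, 13) - V(-93) = (4 + 210)² - √6*(-1 - 93) = 214² - √6*(-94) = 45796 - (-94)*√6 = 45796 + 94*√6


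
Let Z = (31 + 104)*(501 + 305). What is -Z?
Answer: -108810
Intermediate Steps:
Z = 108810 (Z = 135*806 = 108810)
-Z = -1*108810 = -108810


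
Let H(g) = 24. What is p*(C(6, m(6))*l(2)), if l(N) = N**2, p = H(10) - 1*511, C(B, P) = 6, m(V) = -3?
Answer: -11688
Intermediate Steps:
p = -487 (p = 24 - 1*511 = 24 - 511 = -487)
p*(C(6, m(6))*l(2)) = -2922*2**2 = -2922*4 = -487*24 = -11688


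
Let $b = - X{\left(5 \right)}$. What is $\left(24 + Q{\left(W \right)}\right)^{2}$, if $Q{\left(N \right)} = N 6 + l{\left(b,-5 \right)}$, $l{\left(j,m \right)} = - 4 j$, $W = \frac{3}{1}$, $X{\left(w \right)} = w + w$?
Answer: $6724$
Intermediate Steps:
$X{\left(w \right)} = 2 w$
$b = -10$ ($b = - 2 \cdot 5 = \left(-1\right) 10 = -10$)
$W = 3$ ($W = 3 \cdot 1 = 3$)
$Q{\left(N \right)} = 40 + 6 N$ ($Q{\left(N \right)} = N 6 - -40 = 6 N + 40 = 40 + 6 N$)
$\left(24 + Q{\left(W \right)}\right)^{2} = \left(24 + \left(40 + 6 \cdot 3\right)\right)^{2} = \left(24 + \left(40 + 18\right)\right)^{2} = \left(24 + 58\right)^{2} = 82^{2} = 6724$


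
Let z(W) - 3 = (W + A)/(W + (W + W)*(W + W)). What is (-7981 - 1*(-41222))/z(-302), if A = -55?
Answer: 712753522/64305 ≈ 11084.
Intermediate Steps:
z(W) = 3 + (-55 + W)/(W + 4*W²) (z(W) = 3 + (W - 55)/(W + (W + W)*(W + W)) = 3 + (-55 + W)/(W + (2*W)*(2*W)) = 3 + (-55 + W)/(W + 4*W²))
(-7981 - 1*(-41222))/z(-302) = (-7981 - 1*(-41222))/(((-55 + 4*(-302) + 12*(-302)²)/((-302)*(1 + 4*(-302))))) = (-7981 + 41222)/((-(-55 - 1208 + 12*91204)/(302*(1 - 1208)))) = 33241/((-1/302*(-55 - 1208 + 1094448)/(-1207))) = 33241/((-1/302*(-1/1207)*1093185)) = 33241/(64305/21442) = 33241*(21442/64305) = 712753522/64305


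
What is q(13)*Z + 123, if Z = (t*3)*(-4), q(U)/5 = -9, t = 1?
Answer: 663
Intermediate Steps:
q(U) = -45 (q(U) = 5*(-9) = -45)
Z = -12 (Z = (1*3)*(-4) = 3*(-4) = -12)
q(13)*Z + 123 = -45*(-12) + 123 = 540 + 123 = 663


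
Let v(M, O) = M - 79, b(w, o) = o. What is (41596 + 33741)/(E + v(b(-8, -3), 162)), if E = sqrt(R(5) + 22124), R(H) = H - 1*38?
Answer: 6177634/15367 + 75337*sqrt(22091)/15367 ≈ 1130.7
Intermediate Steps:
R(H) = -38 + H (R(H) = H - 38 = -38 + H)
v(M, O) = -79 + M
E = sqrt(22091) (E = sqrt((-38 + 5) + 22124) = sqrt(-33 + 22124) = sqrt(22091) ≈ 148.63)
(41596 + 33741)/(E + v(b(-8, -3), 162)) = (41596 + 33741)/(sqrt(22091) + (-79 - 3)) = 75337/(sqrt(22091) - 82) = 75337/(-82 + sqrt(22091))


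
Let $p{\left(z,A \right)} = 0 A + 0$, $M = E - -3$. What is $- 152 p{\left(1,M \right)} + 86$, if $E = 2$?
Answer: $86$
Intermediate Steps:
$M = 5$ ($M = 2 - -3 = 2 + 3 = 5$)
$p{\left(z,A \right)} = 0$ ($p{\left(z,A \right)} = 0 + 0 = 0$)
$- 152 p{\left(1,M \right)} + 86 = \left(-152\right) 0 + 86 = 0 + 86 = 86$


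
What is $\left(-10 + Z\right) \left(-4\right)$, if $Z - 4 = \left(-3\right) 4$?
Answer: $72$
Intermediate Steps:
$Z = -8$ ($Z = 4 - 12 = -8$)
$\left(-10 + Z\right) \left(-4\right) = \left(-10 - 8\right) \left(-4\right) = \left(-18\right) \left(-4\right) = 72$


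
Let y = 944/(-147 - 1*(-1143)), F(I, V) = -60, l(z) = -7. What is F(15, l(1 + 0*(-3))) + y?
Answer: -14704/249 ≈ -59.052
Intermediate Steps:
y = 236/249 (y = 944/(-147 + 1143) = 944/996 = 944*(1/996) = 236/249 ≈ 0.94779)
F(15, l(1 + 0*(-3))) + y = -60 + 236/249 = -14704/249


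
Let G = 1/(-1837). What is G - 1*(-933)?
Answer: 1713920/1837 ≈ 933.00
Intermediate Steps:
G = -1/1837 ≈ -0.00054437
G - 1*(-933) = -1/1837 - 1*(-933) = -1/1837 + 933 = 1713920/1837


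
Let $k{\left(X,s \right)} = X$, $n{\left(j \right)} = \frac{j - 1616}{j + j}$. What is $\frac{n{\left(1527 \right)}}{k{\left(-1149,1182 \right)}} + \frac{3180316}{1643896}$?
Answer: $\frac{697501340330}{360531667701} \approx 1.9346$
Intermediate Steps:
$n{\left(j \right)} = \frac{-1616 + j}{2 j}$
$\frac{n{\left(1527 \right)}}{k{\left(-1149,1182 \right)}} + \frac{3180316}{1643896} = \frac{\frac{1}{2} \cdot \frac{1}{1527} \left(-1616 + 1527\right)}{-1149} + \frac{3180316}{1643896} = \frac{1}{2} \cdot \frac{1}{1527} \left(-89\right) \left(- \frac{1}{1149}\right) + 3180316 \cdot \frac{1}{1643896} = \left(- \frac{89}{3054}\right) \left(- \frac{1}{1149}\right) + \frac{795079}{410974} = \frac{89}{3509046} + \frac{795079}{410974} = \frac{697501340330}{360531667701}$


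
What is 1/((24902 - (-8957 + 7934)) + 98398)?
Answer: 1/124323 ≈ 8.0436e-6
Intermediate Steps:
1/((24902 - (-8957 + 7934)) + 98398) = 1/((24902 - 1*(-1023)) + 98398) = 1/((24902 + 1023) + 98398) = 1/(25925 + 98398) = 1/124323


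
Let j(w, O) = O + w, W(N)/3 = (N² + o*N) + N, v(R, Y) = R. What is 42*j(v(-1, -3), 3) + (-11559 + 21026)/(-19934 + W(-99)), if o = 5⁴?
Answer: 14812585/176453 ≈ 83.946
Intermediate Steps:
o = 625
W(N) = 3*N² + 1878*N (W(N) = 3*((N² + 625*N) + N) = 3*(N² + 626*N) = 3*N² + 1878*N)
42*j(v(-1, -3), 3) + (-11559 + 21026)/(-19934 + W(-99)) = 42*(3 - 1) + (-11559 + 21026)/(-19934 + 3*(-99)*(626 - 99)) = 42*2 + 9467/(-19934 + 3*(-99)*527) = 84 + 9467/(-19934 - 156519) = 84 + 9467/(-176453) = 84 + 9467*(-1/176453) = 84 - 9467/176453 = 14812585/176453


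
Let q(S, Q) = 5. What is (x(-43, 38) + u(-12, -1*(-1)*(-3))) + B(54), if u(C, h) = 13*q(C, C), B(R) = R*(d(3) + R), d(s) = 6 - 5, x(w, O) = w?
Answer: 2992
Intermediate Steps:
d(s) = 1
B(R) = R*(1 + R)
u(C, h) = 65 (u(C, h) = 13*5 = 65)
(x(-43, 38) + u(-12, -1*(-1)*(-3))) + B(54) = (-43 + 65) + 54*(1 + 54) = 22 + 54*55 = 22 + 2970 = 2992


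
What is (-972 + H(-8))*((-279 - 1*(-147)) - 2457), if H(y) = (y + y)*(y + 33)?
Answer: 3552108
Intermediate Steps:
H(y) = 2*y*(33 + y) (H(y) = (2*y)*(33 + y) = 2*y*(33 + y))
(-972 + H(-8))*((-279 - 1*(-147)) - 2457) = (-972 + 2*(-8)*(33 - 8))*((-279 - 1*(-147)) - 2457) = (-972 + 2*(-8)*25)*((-279 + 147) - 2457) = (-972 - 400)*(-132 - 2457) = -1372*(-2589) = 3552108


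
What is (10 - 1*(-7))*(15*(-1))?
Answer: -255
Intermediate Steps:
(10 - 1*(-7))*(15*(-1)) = (10 + 7)*(-15) = 17*(-15) = -255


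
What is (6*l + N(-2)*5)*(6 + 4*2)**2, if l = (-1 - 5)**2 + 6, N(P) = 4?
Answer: 53312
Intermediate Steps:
l = 42 (l = (-6)**2 + 6 = 36 + 6 = 42)
(6*l + N(-2)*5)*(6 + 4*2)**2 = (6*42 + 4*5)*(6 + 4*2)**2 = (252 + 20)*(6 + 8)**2 = 272*14**2 = 272*196 = 53312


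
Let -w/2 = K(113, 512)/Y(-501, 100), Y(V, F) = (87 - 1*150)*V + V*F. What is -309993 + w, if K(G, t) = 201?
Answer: -1915446613/6179 ≈ -3.0999e+5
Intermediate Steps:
Y(V, F) = -63*V + F*V (Y(V, F) = (87 - 150)*V + F*V = -63*V + F*V)
w = 134/6179 (w = -402/((-501*(-63 + 100))) = -402/((-501*37)) = -402/(-18537) = -402*(-1)/18537 = -2*(-67/6179) = 134/6179 ≈ 0.021686)
-309993 + w = -309993 + 134/6179 = -1915446613/6179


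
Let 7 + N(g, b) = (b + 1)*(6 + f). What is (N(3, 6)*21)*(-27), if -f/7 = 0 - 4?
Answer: -130977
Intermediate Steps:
f = 28 (f = -7*(0 - 4) = -7*(-4) = 28)
N(g, b) = 27 + 34*b (N(g, b) = -7 + (b + 1)*(6 + 28) = -7 + (1 + b)*34 = -7 + (34 + 34*b) = 27 + 34*b)
(N(3, 6)*21)*(-27) = ((27 + 34*6)*21)*(-27) = ((27 + 204)*21)*(-27) = (231*21)*(-27) = 4851*(-27) = -130977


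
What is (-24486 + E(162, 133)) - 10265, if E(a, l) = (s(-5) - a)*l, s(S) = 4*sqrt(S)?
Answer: -56297 + 532*I*sqrt(5) ≈ -56297.0 + 1189.6*I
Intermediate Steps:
E(a, l) = l*(-a + 4*I*sqrt(5)) (E(a, l) = (4*sqrt(-5) - a)*l = (4*(I*sqrt(5)) - a)*l = (4*I*sqrt(5) - a)*l = (-a + 4*I*sqrt(5))*l = l*(-a + 4*I*sqrt(5)))
(-24486 + E(162, 133)) - 10265 = (-24486 + 133*(-1*162 + 4*I*sqrt(5))) - 10265 = (-24486 + 133*(-162 + 4*I*sqrt(5))) - 10265 = (-24486 + (-21546 + 532*I*sqrt(5))) - 10265 = (-46032 + 532*I*sqrt(5)) - 10265 = -56297 + 532*I*sqrt(5)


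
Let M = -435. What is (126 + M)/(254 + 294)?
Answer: -309/548 ≈ -0.56387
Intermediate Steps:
(126 + M)/(254 + 294) = (126 - 435)/(254 + 294) = -309/548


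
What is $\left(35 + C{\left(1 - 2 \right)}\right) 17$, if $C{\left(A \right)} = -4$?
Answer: $527$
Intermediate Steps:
$\left(35 + C{\left(1 - 2 \right)}\right) 17 = \left(35 - 4\right) 17 = 31 \cdot 17 = 527$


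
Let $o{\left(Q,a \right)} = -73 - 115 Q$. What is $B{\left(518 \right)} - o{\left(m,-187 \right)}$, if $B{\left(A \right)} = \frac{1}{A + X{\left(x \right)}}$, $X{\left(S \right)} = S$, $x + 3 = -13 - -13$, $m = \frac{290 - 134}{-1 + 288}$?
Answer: $\frac{20029152}{147805} \approx 135.51$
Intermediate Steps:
$m = \frac{156}{287} \approx 0.54355$
$x = -3$ ($x = -3 - 0 = -3 + \left(-13 + 13\right) = -3 + 0 = -3$)
$B{\left(A \right)} = \frac{1}{-3 + A}$ ($B{\left(A \right)} = \frac{1}{A - 3} = \frac{1}{-3 + A}$)
$o{\left(Q,a \right)} = -73 - 115 Q$
$B{\left(518 \right)} - o{\left(m,-187 \right)} = \frac{1}{-3 + 518} - \left(-73 - \frac{17940}{287}\right) = \frac{1}{515} - \left(-73 - \frac{17940}{287}\right) = \frac{1}{515} - - \frac{38891}{287} = \frac{1}{515} + \frac{38891}{287} = \frac{20029152}{147805}$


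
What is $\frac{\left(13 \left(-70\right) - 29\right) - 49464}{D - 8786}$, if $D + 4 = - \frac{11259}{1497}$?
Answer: $\frac{8383699}{1463321} \approx 5.7292$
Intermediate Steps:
$D = - \frac{5749}{499}$ ($D = -4 - \frac{11259}{1497} = -4 - \frac{3753}{499} = - \frac{5749}{499} \approx -11.521$)
$\frac{\left(13 \left(-70\right) - 29\right) - 49464}{D - 8786} = \frac{\left(13 \left(-70\right) - 29\right) - 49464}{- \frac{5749}{499} - 8786} = \frac{\left(-910 - 29\right) - 49464}{- \frac{4389963}{499}} = \left(-939 - 49464\right) \left(- \frac{499}{4389963}\right) = \left(-50403\right) \left(- \frac{499}{4389963}\right) = \frac{8383699}{1463321}$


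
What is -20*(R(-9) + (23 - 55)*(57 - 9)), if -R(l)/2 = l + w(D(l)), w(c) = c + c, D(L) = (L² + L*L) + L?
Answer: 42600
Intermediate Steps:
D(L) = L + 2*L² (D(L) = (L² + L²) + L = 2*L² + L = L + 2*L²)
w(c) = 2*c
R(l) = -2*l - 4*l*(1 + 2*l) (R(l) = -2*(l + 2*(l*(1 + 2*l))) = -2*(l + 2*l*(1 + 2*l)) = -2*l - 4*l*(1 + 2*l))
-20*(R(-9) + (23 - 55)*(57 - 9)) = -20*(2*(-9)*(-3 - 4*(-9)) + (23 - 55)*(57 - 9)) = -20*(2*(-9)*(-3 + 36) - 32*48) = -20*(2*(-9)*33 - 1536) = -20*(-594 - 1536) = -20*(-2130) = 42600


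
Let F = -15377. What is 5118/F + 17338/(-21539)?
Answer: -376843028/331205203 ≈ -1.1378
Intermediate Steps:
5118/F + 17338/(-21539) = 5118/(-15377) + 17338/(-21539) = 5118*(-1/15377) + 17338*(-1/21539) = -5118/15377 - 17338/21539 = -376843028/331205203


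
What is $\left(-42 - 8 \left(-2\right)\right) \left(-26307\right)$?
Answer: $683982$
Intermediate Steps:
$\left(-42 - 8 \left(-2\right)\right) \left(-26307\right) = \left(-42 - -16\right) \left(-26307\right) = \left(-42 + 16\right) \left(-26307\right) = \left(-26\right) \left(-26307\right) = 683982$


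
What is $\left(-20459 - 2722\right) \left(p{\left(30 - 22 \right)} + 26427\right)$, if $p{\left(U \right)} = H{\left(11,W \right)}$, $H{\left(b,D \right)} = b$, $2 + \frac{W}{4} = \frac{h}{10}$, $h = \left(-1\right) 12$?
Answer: $-612859278$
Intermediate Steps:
$h = -12$
$W = - \frac{64}{5}$ ($W = -8 + 4 \left(- \frac{12}{10}\right) = -8 + 4 \left(\left(-12\right) \frac{1}{10}\right) = -8 + 4 \left(- \frac{6}{5}\right) = -8 - \frac{24}{5} = - \frac{64}{5} \approx -12.8$)
$p{\left(U \right)} = 11$
$\left(-20459 - 2722\right) \left(p{\left(30 - 22 \right)} + 26427\right) = \left(-20459 - 2722\right) \left(11 + 26427\right) = \left(-20459 + \left(-8752 + 6030\right)\right) 26438 = \left(-20459 - 2722\right) 26438 = \left(-23181\right) 26438 = -612859278$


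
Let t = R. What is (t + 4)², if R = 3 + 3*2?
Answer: 169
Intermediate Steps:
R = 9 (R = 3 + 6 = 9)
t = 9
(t + 4)² = (9 + 4)² = 13² = 169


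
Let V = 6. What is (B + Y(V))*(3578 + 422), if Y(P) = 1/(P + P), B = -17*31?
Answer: -6323000/3 ≈ -2.1077e+6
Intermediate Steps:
B = -527
Y(P) = 1/(2*P)
(B + Y(V))*(3578 + 422) = (-527 + (½)/6)*(3578 + 422) = (-527 + (½)*(⅙))*4000 = (-527 + 1/12)*4000 = -6323/12*4000 = -6323000/3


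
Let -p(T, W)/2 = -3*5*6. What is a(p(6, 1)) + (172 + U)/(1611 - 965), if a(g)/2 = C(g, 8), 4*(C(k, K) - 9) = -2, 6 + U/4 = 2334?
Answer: 10233/323 ≈ 31.681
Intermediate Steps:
U = 9312 (U = -24 + 4*2334 = -24 + 9336 = 9312)
p(T, W) = 180 (p(T, W) = -2*(-3*5)*6 = -(-30)*6 = -2*(-90) = 180)
C(k, K) = 17/2 (C(k, K) = 9 + (¼)*(-2) = 9 - ½ = 17/2)
a(g) = 17 (a(g) = 2*(17/2) = 17)
a(p(6, 1)) + (172 + U)/(1611 - 965) = 17 + (172 + 9312)/(1611 - 965) = 17 + 9484/646 = 17 + 9484*(1/646) = 17 + 4742/323 = 10233/323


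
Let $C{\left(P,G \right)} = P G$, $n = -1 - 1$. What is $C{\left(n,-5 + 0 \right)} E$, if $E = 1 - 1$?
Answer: $0$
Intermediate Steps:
$n = -2$ ($n = -1 - 1 = -2$)
$E = 0$ ($E = 1 - 1 = 0$)
$C{\left(P,G \right)} = G P$
$C{\left(n,-5 + 0 \right)} E = \left(-5 + 0\right) \left(-2\right) 0 = \left(-5\right) \left(-2\right) 0 = 10 \cdot 0 = 0$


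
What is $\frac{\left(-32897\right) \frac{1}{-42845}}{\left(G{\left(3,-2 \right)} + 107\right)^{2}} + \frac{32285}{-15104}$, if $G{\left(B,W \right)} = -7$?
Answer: $- \frac{864500710857}{404456800000} \approx -2.1374$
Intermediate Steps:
$\frac{\left(-32897\right) \frac{1}{-42845}}{\left(G{\left(3,-2 \right)} + 107\right)^{2}} + \frac{32285}{-15104} = \frac{\left(-32897\right) \frac{1}{-42845}}{\left(-7 + 107\right)^{2}} + \frac{32285}{-15104} = \frac{\left(-32897\right) \left(- \frac{1}{42845}\right)}{100^{2}} + 32285 \left(- \frac{1}{15104}\right) = \frac{32897}{42845 \cdot 10000} - \frac{32285}{15104} = \frac{32897}{42845} \cdot \frac{1}{10000} - \frac{32285}{15104} = \frac{32897}{428450000} - \frac{32285}{15104} = - \frac{864500710857}{404456800000}$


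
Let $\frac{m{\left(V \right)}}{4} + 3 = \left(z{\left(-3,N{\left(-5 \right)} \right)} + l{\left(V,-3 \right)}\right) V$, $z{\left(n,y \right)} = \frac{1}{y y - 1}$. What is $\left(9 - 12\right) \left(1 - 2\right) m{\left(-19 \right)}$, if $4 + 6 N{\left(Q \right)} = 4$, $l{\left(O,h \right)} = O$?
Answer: $4524$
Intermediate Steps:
$N{\left(Q \right)} = 0$ ($N{\left(Q \right)} = - \frac{2}{3} + \frac{1}{6} \cdot 4 = - \frac{2}{3} + \frac{2}{3} = 0$)
$z{\left(n,y \right)} = \frac{1}{-1 + y^{2}}$ ($z{\left(n,y \right)} = \frac{1}{y^{2} - 1} = \frac{1}{-1 + y^{2}}$)
$m{\left(V \right)} = -12 + 4 V \left(-1 + V\right)$ ($m{\left(V \right)} = -12 + 4 \left(\frac{1}{-1 + 0^{2}} + V\right) V = -12 + 4 \left(\frac{1}{-1 + 0} + V\right) V = -12 + 4 \left(\frac{1}{-1} + V\right) V = -12 + 4 \left(-1 + V\right) V = -12 + 4 V \left(-1 + V\right)$)
$\left(9 - 12\right) \left(1 - 2\right) m{\left(-19 \right)} = \left(9 - 12\right) \left(1 - 2\right) \left(-12 - -76 + 4 \left(-19\right)^{2}\right) = \left(-3\right) \left(-1\right) \left(-12 + 76 + 4 \cdot 361\right) = 3 \left(-12 + 76 + 1444\right) = 3 \cdot 1508 = 4524$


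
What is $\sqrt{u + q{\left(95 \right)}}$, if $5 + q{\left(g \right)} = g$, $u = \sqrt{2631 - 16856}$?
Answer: $\sqrt{90 + 5 i \sqrt{569}} \approx 10.941 + 5.4505 i$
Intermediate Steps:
$u = 5 i \sqrt{569}$ ($u = \sqrt{-14225} = 5 i \sqrt{569} \approx 119.27 i$)
$q{\left(g \right)} = -5 + g$
$\sqrt{u + q{\left(95 \right)}} = \sqrt{5 i \sqrt{569} + \left(-5 + 95\right)} = \sqrt{5 i \sqrt{569} + 90} = \sqrt{90 + 5 i \sqrt{569}}$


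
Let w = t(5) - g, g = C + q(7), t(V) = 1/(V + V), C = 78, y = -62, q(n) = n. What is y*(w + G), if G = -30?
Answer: 35619/5 ≈ 7123.8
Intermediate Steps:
t(V) = 1/(2*V)
g = 85 (g = 78 + 7 = 85)
w = -849/10 (w = (1/2)/5 - 1*85 = (1/2)*(1/5) - 85 = 1/10 - 85 = -849/10 ≈ -84.900)
y*(w + G) = -62*(-849/10 - 30) = -62*(-1149/10) = 35619/5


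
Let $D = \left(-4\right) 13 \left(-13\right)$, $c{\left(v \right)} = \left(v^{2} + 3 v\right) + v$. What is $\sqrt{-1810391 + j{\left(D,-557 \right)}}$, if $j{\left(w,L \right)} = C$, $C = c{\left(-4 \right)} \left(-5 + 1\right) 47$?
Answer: $i \sqrt{1810391} \approx 1345.5 i$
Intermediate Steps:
$c{\left(v \right)} = v^{2} + 4 v$
$D = 676$ ($D = \left(-52\right) \left(-13\right) = 676$)
$C = 0$ ($C = - 4 \left(4 - 4\right) \left(-5 + 1\right) 47 = \left(-4\right) 0 \left(-4\right) 47 = 0 \left(-4\right) 47 = 0 \cdot 47 = 0$)
$j{\left(w,L \right)} = 0$
$\sqrt{-1810391 + j{\left(D,-557 \right)}} = \sqrt{-1810391 + 0} = \sqrt{-1810391} = i \sqrt{1810391}$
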